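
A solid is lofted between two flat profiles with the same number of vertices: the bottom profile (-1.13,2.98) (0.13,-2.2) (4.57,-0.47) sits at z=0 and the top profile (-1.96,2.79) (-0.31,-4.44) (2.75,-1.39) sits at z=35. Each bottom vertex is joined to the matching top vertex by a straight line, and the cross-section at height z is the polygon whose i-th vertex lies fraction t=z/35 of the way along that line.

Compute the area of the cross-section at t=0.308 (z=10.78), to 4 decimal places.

Cross-section at t=0.308: each vertex is (1-t)·p0[i] + t·p1[i].
  v1: (1-0.308)·(-1.13,2.98) + 0.308·(-1.96,2.79) = (-1.3856,2.9215)
  v2: (1-0.308)·(0.13,-2.2) + 0.308·(-0.31,-4.44) = (-0.0055,-2.8899)
  v3: (1-0.308)·(4.57,-0.47) + 0.308·(2.75,-1.39) = (4.0094,-0.7534)
Shoelace sum Σ(x_i·y_{i+1} − x_{i+1}·y_i):
  i=1: -1.3856·-2.8899 − -0.0055·2.9215 = +4.0205 (running +4.0205)
  i=2: -0.0055·-0.7534 − 4.0094·-2.8899 = +11.5911 (running +15.6116)
  i=3: 4.0094·2.9215 − -1.3856·-0.7534 = +10.6696 (running +26.2812)
Area = |Σ|/2 = |26.2812|/2 = 13.1406

Area at t=0.308: 13.1406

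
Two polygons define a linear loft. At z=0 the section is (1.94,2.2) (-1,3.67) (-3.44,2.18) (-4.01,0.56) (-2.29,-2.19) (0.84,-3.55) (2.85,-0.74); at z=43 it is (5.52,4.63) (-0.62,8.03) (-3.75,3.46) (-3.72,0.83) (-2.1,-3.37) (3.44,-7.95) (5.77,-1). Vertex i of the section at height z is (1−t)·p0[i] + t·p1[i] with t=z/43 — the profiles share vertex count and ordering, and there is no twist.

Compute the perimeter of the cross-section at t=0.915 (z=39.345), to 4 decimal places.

Perimeter at t=0.915: 38.1809

Cross-section at t=0.915: each vertex is (1-t)·p0[i] + t·p1[i].
  v1: (1-0.915)·(1.94,2.2) + 0.915·(5.52,4.63) = (5.2157,4.4235)
  v2: (1-0.915)·(-1,3.67) + 0.915·(-0.62,8.03) = (-0.6523,7.6594)
  v3: (1-0.915)·(-3.44,2.18) + 0.915·(-3.75,3.46) = (-3.7237,3.3512)
  v4: (1-0.915)·(-4.01,0.56) + 0.915·(-3.72,0.83) = (-3.7447,0.8070)
  v5: (1-0.915)·(-2.29,-2.19) + 0.915·(-2.1,-3.37) = (-2.1162,-3.2697)
  v6: (1-0.915)·(0.84,-3.55) + 0.915·(3.44,-7.95) = (3.2190,-7.5760)
  v7: (1-0.915)·(2.85,-0.74) + 0.915·(5.77,-1) = (5.5218,-0.9779)
Perimeter = Σ |v_{i+1} − v_i|:
  edge 1→2: √(-5.8680² + 3.2359²) = 6.7011 (running 6.7011)
  edge 2→3: √(-3.0714² + -4.3082²) = 5.2909 (running 11.9920)
  edge 3→4: √(-0.0210² + -2.5442²) = 2.5442 (running 14.5363)
  edge 4→5: √(1.6285² + -4.0768²) = 4.3900 (running 18.9262)
  edge 5→6: √(5.3352² + -4.3063²) = 6.8562 (running 25.7825)
  edge 6→7: √(2.3028² + 6.5981²) = 6.9884 (running 32.7709)
  edge 7→1: √(-0.3061² + 5.4014²) = 5.4100 (running 38.1809)
Perimeter = 38.1809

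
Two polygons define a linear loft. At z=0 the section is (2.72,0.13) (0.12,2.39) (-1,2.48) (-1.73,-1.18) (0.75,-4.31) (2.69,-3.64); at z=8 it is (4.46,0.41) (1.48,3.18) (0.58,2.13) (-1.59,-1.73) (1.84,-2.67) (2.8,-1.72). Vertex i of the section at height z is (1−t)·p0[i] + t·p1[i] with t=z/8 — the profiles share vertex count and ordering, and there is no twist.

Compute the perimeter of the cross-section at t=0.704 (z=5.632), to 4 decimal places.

Cross-section at t=0.704: each vertex is (1-t)·p0[i] + t·p1[i].
  v1: (1-0.704)·(2.72,0.13) + 0.704·(4.46,0.41) = (3.9450,0.3271)
  v2: (1-0.704)·(0.12,2.39) + 0.704·(1.48,3.18) = (1.0774,2.9462)
  v3: (1-0.704)·(-1,2.48) + 0.704·(0.58,2.13) = (0.1123,2.2336)
  v4: (1-0.704)·(-1.73,-1.18) + 0.704·(-1.59,-1.73) = (-1.6314,-1.5672)
  v5: (1-0.704)·(0.75,-4.31) + 0.704·(1.84,-2.67) = (1.5174,-3.1554)
  v6: (1-0.704)·(2.69,-3.64) + 0.704·(2.8,-1.72) = (2.7674,-2.2883)
Perimeter = Σ |v_{i+1} − v_i|:
  edge 1→2: √(-2.8675² + 2.6190²) = 3.8836 (running 3.8836)
  edge 2→3: √(-0.9651² + -0.7126²) = 1.1997 (running 5.0832)
  edge 3→4: √(-1.7438² + -3.8008²) = 4.1817 (running 9.2649)
  edge 4→5: √(3.1488² + -1.5882²) = 3.5267 (running 12.7916)
  edge 5→6: √(1.2501² + 0.8671²) = 1.5214 (running 14.3130)
  edge 6→1: √(1.1775² + 2.6154²) = 2.8683 (running 17.1813)
Perimeter = 17.1813

Perimeter at t=0.704: 17.1813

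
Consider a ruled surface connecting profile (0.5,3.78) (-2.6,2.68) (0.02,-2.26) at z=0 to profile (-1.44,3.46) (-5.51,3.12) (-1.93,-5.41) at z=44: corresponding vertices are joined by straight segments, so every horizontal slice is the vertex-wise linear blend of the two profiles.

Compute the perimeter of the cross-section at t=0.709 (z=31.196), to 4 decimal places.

Cross-section at t=0.709: each vertex is (1-t)·p0[i] + t·p1[i].
  v1: (1-0.709)·(0.5,3.78) + 0.709·(-1.44,3.46) = (-0.8755,3.5531)
  v2: (1-0.709)·(-2.6,2.68) + 0.709·(-5.51,3.12) = (-4.6632,2.9920)
  v3: (1-0.709)·(0.02,-2.26) + 0.709·(-1.93,-5.41) = (-1.3625,-4.4934)
Perimeter = Σ |v_{i+1} − v_i|:
  edge 1→2: √(-3.7877² + -0.5612²) = 3.8291 (running 3.8291)
  edge 2→3: √(3.3006² + -7.4853²) = 8.1807 (running 12.0098)
  edge 3→1: √(0.4871² + 8.0465²) = 8.0612 (running 20.0710)
Perimeter = 20.0710

Perimeter at t=0.709: 20.0710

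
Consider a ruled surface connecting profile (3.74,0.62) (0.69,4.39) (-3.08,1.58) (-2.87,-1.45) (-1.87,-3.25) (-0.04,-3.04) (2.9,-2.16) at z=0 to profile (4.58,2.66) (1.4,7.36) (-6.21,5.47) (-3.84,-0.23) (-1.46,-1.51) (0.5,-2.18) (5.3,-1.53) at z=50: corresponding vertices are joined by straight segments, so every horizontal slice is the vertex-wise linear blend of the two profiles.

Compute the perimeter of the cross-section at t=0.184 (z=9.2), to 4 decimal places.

Cross-section at t=0.184: each vertex is (1-t)·p0[i] + t·p1[i].
  v1: (1-0.184)·(3.74,0.62) + 0.184·(4.58,2.66) = (3.8946,0.9954)
  v2: (1-0.184)·(0.69,4.39) + 0.184·(1.4,7.36) = (0.8206,4.9365)
  v3: (1-0.184)·(-3.08,1.58) + 0.184·(-6.21,5.47) = (-3.6559,2.2958)
  v4: (1-0.184)·(-2.87,-1.45) + 0.184·(-3.84,-0.23) = (-3.0485,-1.2255)
  v5: (1-0.184)·(-1.87,-3.25) + 0.184·(-1.46,-1.51) = (-1.7946,-2.9298)
  v6: (1-0.184)·(-0.04,-3.04) + 0.184·(0.5,-2.18) = (0.0594,-2.8818)
  v7: (1-0.184)·(2.9,-2.16) + 0.184·(5.3,-1.53) = (3.3416,-2.0441)
Perimeter = Σ |v_{i+1} − v_i|:
  edge 1→2: √(-3.0739² + 3.9411²) = 4.9981 (running 4.9981)
  edge 2→3: √(-4.4766² + -2.6407²) = 5.1974 (running 10.1955)
  edge 3→4: √(0.6074² + -3.5213²) = 3.5733 (running 13.7688)
  edge 4→5: √(1.2539² + -1.7043²) = 2.1159 (running 15.8847)
  edge 5→6: √(1.8539² + 0.0481²) = 1.8545 (running 17.7393)
  edge 6→7: √(3.2822² + 0.8377²) = 3.3874 (running 21.1267)
  edge 7→1: √(0.5530² + 3.0394²) = 3.0893 (running 24.2161)
Perimeter = 24.2161

Perimeter at t=0.184: 24.2161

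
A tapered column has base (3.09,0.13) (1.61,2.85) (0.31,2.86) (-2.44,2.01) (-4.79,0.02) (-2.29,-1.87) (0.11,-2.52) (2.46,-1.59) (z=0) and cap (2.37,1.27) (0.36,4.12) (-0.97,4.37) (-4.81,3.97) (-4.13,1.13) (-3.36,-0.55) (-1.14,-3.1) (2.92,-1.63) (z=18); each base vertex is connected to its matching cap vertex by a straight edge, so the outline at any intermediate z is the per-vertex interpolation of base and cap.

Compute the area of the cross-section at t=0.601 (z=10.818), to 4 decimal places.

Area at t=0.601: 34.0575

Cross-section at t=0.601: each vertex is (1-t)·p0[i] + t·p1[i].
  v1: (1-0.601)·(3.09,0.13) + 0.601·(2.37,1.27) = (2.6573,0.8151)
  v2: (1-0.601)·(1.61,2.85) + 0.601·(0.36,4.12) = (0.8588,3.6133)
  v3: (1-0.601)·(0.31,2.86) + 0.601·(-0.97,4.37) = (-0.4593,3.7675)
  v4: (1-0.601)·(-2.44,2.01) + 0.601·(-4.81,3.97) = (-3.8644,3.1880)
  v5: (1-0.601)·(-4.79,0.02) + 0.601·(-4.13,1.13) = (-4.3933,0.6871)
  v6: (1-0.601)·(-2.29,-1.87) + 0.601·(-3.36,-0.55) = (-2.9331,-1.0767)
  v7: (1-0.601)·(0.11,-2.52) + 0.601·(-1.14,-3.1) = (-0.6412,-2.8686)
  v8: (1-0.601)·(2.46,-1.59) + 0.601·(2.92,-1.63) = (2.7365,-1.6140)
Shoelace sum Σ(x_i·y_{i+1} − x_{i+1}·y_i):
  i=1: 2.6573·3.6133 − 0.8588·0.8151 = +8.9015 (running +8.9015)
  i=2: 0.8588·3.7675 − -0.4593·3.6133 = +4.8949 (running +13.7963)
  i=3: -0.4593·3.1880 − -3.8644·3.7675 = +13.0949 (running +26.8912)
  i=4: -3.8644·0.6871 − -4.3933·3.1880 = +11.3505 (running +38.2418)
  i=5: -4.3933·-1.0767 − -2.9331·0.6871 = +6.7456 (running +44.9873)
  i=6: -2.9331·-2.8686 − -0.6412·-1.0767 = +7.7233 (running +52.7106)
  i=7: -0.6412·-1.6140 − 2.7365·-2.8686 = +8.8848 (running +61.5954)
  i=8: 2.7365·0.8151 − 2.6573·-1.6140 = +6.5196 (running +68.1150)
Area = |Σ|/2 = |68.1150|/2 = 34.0575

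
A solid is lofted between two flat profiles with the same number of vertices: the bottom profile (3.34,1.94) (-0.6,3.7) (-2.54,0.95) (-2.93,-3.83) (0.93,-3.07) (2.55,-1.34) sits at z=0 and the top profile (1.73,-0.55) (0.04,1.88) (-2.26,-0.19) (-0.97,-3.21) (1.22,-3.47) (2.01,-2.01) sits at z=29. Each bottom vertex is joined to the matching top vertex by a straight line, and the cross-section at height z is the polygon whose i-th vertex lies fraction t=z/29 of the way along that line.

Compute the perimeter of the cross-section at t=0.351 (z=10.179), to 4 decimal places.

Cross-section at t=0.351: each vertex is (1-t)·p0[i] + t·p1[i].
  v1: (1-0.351)·(3.34,1.94) + 0.351·(1.73,-0.55) = (2.7749,1.0660)
  v2: (1-0.351)·(-0.6,3.7) + 0.351·(0.04,1.88) = (-0.3754,3.0612)
  v3: (1-0.351)·(-2.54,0.95) + 0.351·(-2.26,-0.19) = (-2.4417,0.5499)
  v4: (1-0.351)·(-2.93,-3.83) + 0.351·(-0.97,-3.21) = (-2.2420,-3.6124)
  v5: (1-0.351)·(0.93,-3.07) + 0.351·(1.22,-3.47) = (1.0318,-3.2104)
  v6: (1-0.351)·(2.55,-1.34) + 0.351·(2.01,-2.01) = (2.3605,-1.5752)
Perimeter = Σ |v_{i+1} − v_i|:
  edge 1→2: √(-3.1503² + 1.9952²) = 3.7289 (running 3.7289)
  edge 2→3: √(-2.0664² + -2.5113²) = 3.2522 (running 6.9811)
  edge 3→4: √(0.1997² + -4.1622²) = 4.1670 (running 11.1481)
  edge 4→5: √(3.2738² + 0.4020²) = 3.2984 (running 14.4465)
  edge 5→6: √(1.3287² + 1.6352²) = 2.1070 (running 16.5535)
  edge 6→1: √(0.4144² + 2.6412²) = 2.6735 (running 19.2270)
Perimeter = 19.2270

Perimeter at t=0.351: 19.2270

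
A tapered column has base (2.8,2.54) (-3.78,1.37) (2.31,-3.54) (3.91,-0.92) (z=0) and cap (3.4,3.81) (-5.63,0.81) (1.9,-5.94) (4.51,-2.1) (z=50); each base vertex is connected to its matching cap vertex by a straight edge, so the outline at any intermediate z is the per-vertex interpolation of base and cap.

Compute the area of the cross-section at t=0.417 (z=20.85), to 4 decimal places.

Area at t=0.417: 34.3106

Cross-section at t=0.417: each vertex is (1-t)·p0[i] + t·p1[i].
  v1: (1-0.417)·(2.8,2.54) + 0.417·(3.4,3.81) = (3.0502,3.0696)
  v2: (1-0.417)·(-3.78,1.37) + 0.417·(-5.63,0.81) = (-4.5514,1.1365)
  v3: (1-0.417)·(2.31,-3.54) + 0.417·(1.9,-5.94) = (2.1390,-4.5408)
  v4: (1-0.417)·(3.91,-0.92) + 0.417·(4.51,-2.1) = (4.1602,-1.4121)
Shoelace sum Σ(x_i·y_{i+1} − x_{i+1}·y_i):
  i=1: 3.0502·1.1365 − -4.5514·3.0696 = +17.4376 (running +17.4376)
  i=2: -4.5514·-4.5408 − 2.1390·1.1365 = +18.2363 (running +35.6738)
  i=3: 2.1390·-1.4121 − 4.1602·-4.5408 = +15.8702 (running +51.5440)
  i=4: 4.1602·3.0696 − 3.0502·-1.4121 = +17.0772 (running +68.6212)
Area = |Σ|/2 = |68.6212|/2 = 34.3106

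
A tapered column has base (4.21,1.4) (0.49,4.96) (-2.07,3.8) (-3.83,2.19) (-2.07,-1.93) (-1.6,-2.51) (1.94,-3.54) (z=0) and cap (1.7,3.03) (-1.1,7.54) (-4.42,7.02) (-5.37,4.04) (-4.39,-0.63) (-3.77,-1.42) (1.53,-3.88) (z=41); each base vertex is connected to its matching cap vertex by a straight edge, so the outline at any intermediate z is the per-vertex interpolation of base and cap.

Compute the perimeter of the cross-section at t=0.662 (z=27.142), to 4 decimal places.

Perimeter at t=0.662: 28.1466

Cross-section at t=0.662: each vertex is (1-t)·p0[i] + t·p1[i].
  v1: (1-0.662)·(4.21,1.4) + 0.662·(1.7,3.03) = (2.5484,2.4791)
  v2: (1-0.662)·(0.49,4.96) + 0.662·(-1.1,7.54) = (-0.5626,6.6680)
  v3: (1-0.662)·(-2.07,3.8) + 0.662·(-4.42,7.02) = (-3.6257,5.9316)
  v4: (1-0.662)·(-3.83,2.19) + 0.662·(-5.37,4.04) = (-4.8495,3.4147)
  v5: (1-0.662)·(-2.07,-1.93) + 0.662·(-4.39,-0.63) = (-3.6058,-1.0694)
  v6: (1-0.662)·(-1.6,-2.51) + 0.662·(-3.77,-1.42) = (-3.0365,-1.7884)
  v7: (1-0.662)·(1.94,-3.54) + 0.662·(1.53,-3.88) = (1.6686,-3.7651)
Perimeter = Σ |v_{i+1} − v_i|:
  edge 1→2: √(-3.1110² + 4.1889²) = 5.2178 (running 5.2178)
  edge 2→3: √(-3.0631² + -0.7363²) = 3.1504 (running 8.3681)
  edge 3→4: √(-1.2238² + -2.5169²) = 2.7987 (running 11.1668)
  edge 4→5: √(1.2436² + -4.4841²) = 4.6534 (running 15.8202)
  edge 5→6: √(0.5693² + -0.7190²) = 0.9171 (running 16.7373)
  edge 6→7: √(4.7051² + -1.9767²) = 5.1035 (running 21.8408)
  edge 7→1: √(0.8798² + 6.2441²) = 6.3058 (running 28.1466)
Perimeter = 28.1466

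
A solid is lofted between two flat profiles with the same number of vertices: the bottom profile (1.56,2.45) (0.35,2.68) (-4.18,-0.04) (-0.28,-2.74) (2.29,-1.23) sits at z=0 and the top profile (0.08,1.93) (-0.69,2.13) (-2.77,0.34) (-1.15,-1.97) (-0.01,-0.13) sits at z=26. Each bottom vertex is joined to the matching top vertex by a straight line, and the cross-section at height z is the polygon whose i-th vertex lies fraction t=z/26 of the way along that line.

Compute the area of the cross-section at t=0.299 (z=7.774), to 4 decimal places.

Cross-section at t=0.299: each vertex is (1-t)·p0[i] + t·p1[i].
  v1: (1-0.299)·(1.56,2.45) + 0.299·(0.08,1.93) = (1.1175,2.2945)
  v2: (1-0.299)·(0.35,2.68) + 0.299·(-0.69,2.13) = (0.0390,2.5156)
  v3: (1-0.299)·(-4.18,-0.04) + 0.299·(-2.77,0.34) = (-3.7584,0.0736)
  v4: (1-0.299)·(-0.28,-2.74) + 0.299·(-1.15,-1.97) = (-0.5401,-2.5098)
  v5: (1-0.299)·(2.29,-1.23) + 0.299·(-0.01,-0.13) = (1.6023,-0.9011)
Shoelace sum Σ(x_i·y_{i+1} − x_{i+1}·y_i):
  i=1: 1.1175·2.5156 − 0.0390·2.2945 = +2.7215 (running +2.7215)
  i=2: 0.0390·0.0736 − -3.7584·2.5156 = +9.4573 (running +12.1788)
  i=3: -3.7584·-2.5098 − -0.5401·0.0736 = +9.4725 (running +21.6514)
  i=4: -0.5401·-0.9011 − 1.6023·-2.5098 = +4.5081 (running +26.1595)
  i=5: 1.6023·2.2945 − 1.1175·-0.9011 = +4.6835 (running +30.8429)
Area = |Σ|/2 = |30.8429|/2 = 15.4215

Area at t=0.299: 15.4215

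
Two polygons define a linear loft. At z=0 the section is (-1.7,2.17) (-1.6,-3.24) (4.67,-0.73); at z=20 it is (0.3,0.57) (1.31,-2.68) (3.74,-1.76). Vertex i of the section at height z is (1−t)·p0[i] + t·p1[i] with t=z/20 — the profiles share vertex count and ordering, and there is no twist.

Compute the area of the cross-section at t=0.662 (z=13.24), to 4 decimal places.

Area at t=0.662: 7.9306

Cross-section at t=0.662: each vertex is (1-t)·p0[i] + t·p1[i].
  v1: (1-0.662)·(-1.7,2.17) + 0.662·(0.3,0.57) = (-0.3760,1.1108)
  v2: (1-0.662)·(-1.6,-3.24) + 0.662·(1.31,-2.68) = (0.3264,-2.8693)
  v3: (1-0.662)·(4.67,-0.73) + 0.662·(3.74,-1.76) = (4.0543,-1.4119)
Shoelace sum Σ(x_i·y_{i+1} − x_{i+1}·y_i):
  i=1: -0.3760·-2.8693 − 0.3264·1.1108 = +0.7163 (running +0.7163)
  i=2: 0.3264·-1.4119 − 4.0543·-2.8693 = +11.1722 (running +11.8884)
  i=3: 4.0543·1.1108 − -0.3760·-1.4119 = +3.9727 (running +15.8611)
Area = |Σ|/2 = |15.8611|/2 = 7.9306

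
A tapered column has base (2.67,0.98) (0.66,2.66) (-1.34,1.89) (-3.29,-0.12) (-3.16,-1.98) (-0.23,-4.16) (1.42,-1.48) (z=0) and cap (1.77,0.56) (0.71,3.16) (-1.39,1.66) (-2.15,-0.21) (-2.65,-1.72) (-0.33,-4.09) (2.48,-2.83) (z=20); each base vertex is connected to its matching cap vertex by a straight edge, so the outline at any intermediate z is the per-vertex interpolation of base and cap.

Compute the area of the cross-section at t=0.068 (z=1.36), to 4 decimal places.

Area at t=0.068: 23.9870

Cross-section at t=0.068: each vertex is (1-t)·p0[i] + t·p1[i].
  v1: (1-0.068)·(2.67,0.98) + 0.068·(1.77,0.56) = (2.6088,0.9514)
  v2: (1-0.068)·(0.66,2.66) + 0.068·(0.71,3.16) = (0.6634,2.6940)
  v3: (1-0.068)·(-1.34,1.89) + 0.068·(-1.39,1.66) = (-1.3434,1.8744)
  v4: (1-0.068)·(-3.29,-0.12) + 0.068·(-2.15,-0.21) = (-3.2125,-0.1261)
  v5: (1-0.068)·(-3.16,-1.98) + 0.068·(-2.65,-1.72) = (-3.1253,-1.9623)
  v6: (1-0.068)·(-0.23,-4.16) + 0.068·(-0.33,-4.09) = (-0.2368,-4.1552)
  v7: (1-0.068)·(1.42,-1.48) + 0.068·(2.48,-2.83) = (1.4921,-1.5718)
Shoelace sum Σ(x_i·y_{i+1} − x_{i+1}·y_i):
  i=1: 2.6088·2.6940 − 0.6634·0.9514 = +6.3969 (running +6.3969)
  i=2: 0.6634·1.8744 − -1.3434·2.6940 = +4.8626 (running +11.2595)
  i=3: -1.3434·-0.1261 − -3.2125·1.8744 = +6.1908 (running +17.4503)
  i=4: -3.2125·-1.9623 − -3.1253·-0.1261 = +5.9097 (running +23.3600)
  i=5: -3.1253·-4.1552 − -0.2368·-1.9623 = +12.5218 (running +35.8818)
  i=6: -0.2368·-1.5718 − 1.4921·-4.1552 = +6.5722 (running +42.4539)
  i=7: 1.4921·0.9514 − 2.6088·-1.5718 = +5.5201 (running +47.9741)
Area = |Σ|/2 = |47.9741|/2 = 23.9870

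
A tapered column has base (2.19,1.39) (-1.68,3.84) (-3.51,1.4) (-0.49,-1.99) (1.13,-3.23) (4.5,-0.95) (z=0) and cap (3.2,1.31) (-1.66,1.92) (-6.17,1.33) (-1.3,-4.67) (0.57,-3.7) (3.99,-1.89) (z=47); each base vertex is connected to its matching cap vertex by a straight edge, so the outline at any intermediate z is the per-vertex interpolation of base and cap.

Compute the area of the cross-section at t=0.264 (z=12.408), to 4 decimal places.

Area at t=0.264: 30.9681

Cross-section at t=0.264: each vertex is (1-t)·p0[i] + t·p1[i].
  v1: (1-0.264)·(2.19,1.39) + 0.264·(3.2,1.31) = (2.4566,1.3689)
  v2: (1-0.264)·(-1.68,3.84) + 0.264·(-1.66,1.92) = (-1.6747,3.3331)
  v3: (1-0.264)·(-3.51,1.4) + 0.264·(-6.17,1.33) = (-4.2122,1.3815)
  v4: (1-0.264)·(-0.49,-1.99) + 0.264·(-1.3,-4.67) = (-0.7038,-2.6975)
  v5: (1-0.264)·(1.13,-3.23) + 0.264·(0.57,-3.7) = (0.9822,-3.3541)
  v6: (1-0.264)·(4.5,-0.95) + 0.264·(3.99,-1.89) = (4.3654,-1.1982)
Shoelace sum Σ(x_i·y_{i+1} − x_{i+1}·y_i):
  i=1: 2.4566·3.3331 − -1.6747·1.3689 = +10.4808 (running +10.4808)
  i=2: -1.6747·1.3815 − -4.2122·3.3331 = +11.7262 (running +22.2070)
  i=3: -4.2122·-2.6975 − -0.7038·1.3815 = +12.3350 (running +34.5420)
  i=4: -0.7038·-3.3541 − 0.9822·-2.6975 = +5.0101 (running +39.5521)
  i=5: 0.9822·-1.1982 − 4.3654·-3.3541 = +13.4650 (running +53.0171)
  i=6: 4.3654·1.3689 − 2.4566·-1.1982 = +8.9191 (running +61.9362)
Area = |Σ|/2 = |61.9362|/2 = 30.9681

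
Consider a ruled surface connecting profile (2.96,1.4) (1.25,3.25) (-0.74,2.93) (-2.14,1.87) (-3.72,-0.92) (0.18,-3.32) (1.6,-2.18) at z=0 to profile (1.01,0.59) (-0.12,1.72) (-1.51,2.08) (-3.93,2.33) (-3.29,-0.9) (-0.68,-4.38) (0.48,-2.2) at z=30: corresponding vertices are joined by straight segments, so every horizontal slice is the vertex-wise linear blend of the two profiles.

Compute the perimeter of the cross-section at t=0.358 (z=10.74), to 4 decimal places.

Cross-section at t=0.358: each vertex is (1-t)·p0[i] + t·p1[i].
  v1: (1-0.358)·(2.96,1.4) + 0.358·(1.01,0.59) = (2.2619,1.1100)
  v2: (1-0.358)·(1.25,3.25) + 0.358·(-0.12,1.72) = (0.7595,2.7023)
  v3: (1-0.358)·(-0.74,2.93) + 0.358·(-1.51,2.08) = (-1.0157,2.6257)
  v4: (1-0.358)·(-2.14,1.87) + 0.358·(-3.93,2.33) = (-2.7808,2.0347)
  v5: (1-0.358)·(-3.72,-0.92) + 0.358·(-3.29,-0.9) = (-3.5661,-0.9128)
  v6: (1-0.358)·(0.18,-3.32) + 0.358·(-0.68,-4.38) = (-0.1279,-3.6995)
  v7: (1-0.358)·(1.6,-2.18) + 0.358·(0.48,-2.2) = (1.1990,-2.1872)
Perimeter = Σ |v_{i+1} − v_i|:
  edge 1→2: √(-1.5024² + 1.5922²) = 2.1891 (running 2.1891)
  edge 2→3: √(-1.7752² + -0.0766²) = 1.7769 (running 3.9660)
  edge 3→4: √(-1.7652² + -0.5910²) = 1.8615 (running 5.8275)
  edge 4→5: √(-0.7852² + -2.9475²) = 3.0503 (running 8.8778)
  edge 5→6: √(3.4382² + -2.7866²) = 4.4257 (running 13.3034)
  edge 6→7: √(1.3269² + 1.5123²) = 2.0119 (running 15.3154)
  edge 7→1: √(1.0629² + 3.2972²) = 3.4643 (running 18.7796)
Perimeter = 18.7796

Perimeter at t=0.358: 18.7796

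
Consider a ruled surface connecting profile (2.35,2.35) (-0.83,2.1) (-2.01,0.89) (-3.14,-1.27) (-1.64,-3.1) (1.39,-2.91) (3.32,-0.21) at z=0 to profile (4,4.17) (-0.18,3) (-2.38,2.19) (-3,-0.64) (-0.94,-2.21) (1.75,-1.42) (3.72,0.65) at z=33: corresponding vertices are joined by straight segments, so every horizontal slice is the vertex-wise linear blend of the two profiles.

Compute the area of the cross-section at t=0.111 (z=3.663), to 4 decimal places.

Cross-section at t=0.111: each vertex is (1-t)·p0[i] + t·p1[i].
  v1: (1-0.111)·(2.35,2.35) + 0.111·(4,4.17) = (2.5332,2.5520)
  v2: (1-0.111)·(-0.83,2.1) + 0.111·(-0.18,3) = (-0.7579,2.1999)
  v3: (1-0.111)·(-2.01,0.89) + 0.111·(-2.38,2.19) = (-2.0511,1.0343)
  v4: (1-0.111)·(-3.14,-1.27) + 0.111·(-3,-0.64) = (-3.1245,-1.2001)
  v5: (1-0.111)·(-1.64,-3.1) + 0.111·(-0.94,-2.21) = (-1.5623,-3.0012)
  v6: (1-0.111)·(1.39,-2.91) + 0.111·(1.75,-1.42) = (1.4300,-2.7446)
  v7: (1-0.111)·(3.32,-0.21) + 0.111·(3.72,0.65) = (3.3644,-0.1145)
Shoelace sum Σ(x_i·y_{i+1} − x_{i+1}·y_i):
  i=1: 2.5332·2.1999 − -0.7579·2.5520 = +7.5067 (running +7.5067)
  i=2: -0.7579·1.0343 − -2.0511·2.1999 = +3.7283 (running +11.2350)
  i=3: -2.0511·-1.2001 − -3.1245·1.0343 = +5.6931 (running +16.9281)
  i=4: -3.1245·-3.0012 − -1.5623·-1.2001 = +7.5023 (running +24.4304)
  i=5: -1.5623·-2.7446 − 1.4300·-3.0012 = +8.5795 (running +33.0099)
  i=6: 1.4300·-0.1145 − 3.3644·-2.7446 = +9.0702 (running +42.0801)
  i=7: 3.3644·2.5520 − 2.5332·-0.1145 = +8.8762 (running +50.9562)
Area = |Σ|/2 = |50.9562|/2 = 25.4781

Area at t=0.111: 25.4781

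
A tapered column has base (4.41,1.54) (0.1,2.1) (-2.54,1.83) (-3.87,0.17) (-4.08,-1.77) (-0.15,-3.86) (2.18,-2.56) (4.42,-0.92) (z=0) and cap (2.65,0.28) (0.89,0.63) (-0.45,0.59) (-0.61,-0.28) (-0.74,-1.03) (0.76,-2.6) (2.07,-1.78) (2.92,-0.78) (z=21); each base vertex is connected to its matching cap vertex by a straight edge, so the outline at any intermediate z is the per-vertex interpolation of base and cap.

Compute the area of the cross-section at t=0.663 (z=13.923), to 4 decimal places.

Cross-section at t=0.663: each vertex is (1-t)·p0[i] + t·p1[i].
  v1: (1-0.663)·(4.41,1.54) + 0.663·(2.65,0.28) = (3.2431,0.7046)
  v2: (1-0.663)·(0.1,2.1) + 0.663·(0.89,0.63) = (0.6238,1.1254)
  v3: (1-0.663)·(-2.54,1.83) + 0.663·(-0.45,0.59) = (-1.1543,1.0079)
  v4: (1-0.663)·(-3.87,0.17) + 0.663·(-0.61,-0.28) = (-1.7086,-0.1284)
  v5: (1-0.663)·(-4.08,-1.77) + 0.663·(-0.74,-1.03) = (-1.8656,-1.2794)
  v6: (1-0.663)·(-0.15,-3.86) + 0.663·(0.76,-2.6) = (0.4533,-3.0246)
  v7: (1-0.663)·(2.18,-2.56) + 0.663·(2.07,-1.78) = (2.1071,-2.0429)
  v8: (1-0.663)·(4.42,-0.92) + 0.663·(2.92,-0.78) = (3.4255,-0.8272)
Shoelace sum Σ(x_i·y_{i+1} − x_{i+1}·y_i):
  i=1: 3.2431·1.1254 − 0.6238·0.7046 = +3.2103 (running +3.2103)
  i=2: 0.6238·1.0079 − -1.1543·1.1254 = +1.9278 (running +5.1380)
  i=3: -1.1543·-0.1284 − -1.7086·1.0079 = +1.8702 (running +7.0083)
  i=4: -1.7086·-1.2794 − -1.8656·-0.1284 = +1.9465 (running +8.9548)
  i=5: -1.8656·-3.0246 − 0.4533·-1.2794 = +6.2227 (running +15.1774)
  i=6: 0.4533·-2.0429 − 2.1071·-3.0246 = +5.4470 (running +20.6244)
  i=7: 2.1071·-0.8272 − 3.4255·-2.0429 = +5.2549 (running +25.8793)
  i=8: 3.4255·0.7046 − 3.2431·-0.8272 = +5.0963 (running +30.9756)
Area = |Σ|/2 = |30.9756|/2 = 15.4878

Area at t=0.663: 15.4878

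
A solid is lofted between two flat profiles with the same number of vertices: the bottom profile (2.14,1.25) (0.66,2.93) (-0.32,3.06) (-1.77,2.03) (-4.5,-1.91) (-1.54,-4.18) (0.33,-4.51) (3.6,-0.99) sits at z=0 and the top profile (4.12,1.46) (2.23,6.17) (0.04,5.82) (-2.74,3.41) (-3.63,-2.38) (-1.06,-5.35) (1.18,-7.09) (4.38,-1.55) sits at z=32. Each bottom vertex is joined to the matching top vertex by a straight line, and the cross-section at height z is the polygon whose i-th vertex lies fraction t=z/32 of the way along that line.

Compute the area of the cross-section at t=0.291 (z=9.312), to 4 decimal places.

Cross-section at t=0.291: each vertex is (1-t)·p0[i] + t·p1[i].
  v1: (1-0.291)·(2.14,1.25) + 0.291·(4.12,1.46) = (2.7162,1.3111)
  v2: (1-0.291)·(0.66,2.93) + 0.291·(2.23,6.17) = (1.1169,3.8728)
  v3: (1-0.291)·(-0.32,3.06) + 0.291·(0.04,5.82) = (-0.2152,3.8632)
  v4: (1-0.291)·(-1.77,2.03) + 0.291·(-2.74,3.41) = (-2.0523,2.4316)
  v5: (1-0.291)·(-4.5,-1.91) + 0.291·(-3.63,-2.38) = (-4.2468,-2.0468)
  v6: (1-0.291)·(-1.54,-4.18) + 0.291·(-1.06,-5.35) = (-1.4003,-4.5205)
  v7: (1-0.291)·(0.33,-4.51) + 0.291·(1.18,-7.09) = (0.5774,-5.2608)
  v8: (1-0.291)·(3.6,-0.99) + 0.291·(4.38,-1.55) = (3.8270,-1.1530)
Shoelace sum Σ(x_i·y_{i+1} − x_{i+1}·y_i):
  i=1: 2.7162·3.8728 − 1.1169·1.3111 = +9.0550 (running +9.0550)
  i=2: 1.1169·3.8632 − -0.2152·3.8728 = +5.1482 (running +14.2032)
  i=3: -0.2152·2.4316 − -2.0523·3.8632 = +7.4049 (running +21.6081)
  i=4: -2.0523·-2.0468 − -4.2468·2.4316 = +14.5270 (running +36.1351)
  i=5: -4.2468·-4.5205 − -1.4003·-2.0468 = +16.3315 (running +52.4667)
  i=6: -1.4003·-5.2608 − 0.5774·-4.5205 = +9.9767 (running +62.4433)
  i=7: 0.5774·-1.1530 − 3.8270·-5.2608 = +19.4672 (running +81.9106)
  i=8: 3.8270·1.3111 − 2.7162·-1.1530 = +8.1492 (running +90.0598)
Area = |Σ|/2 = |90.0598|/2 = 45.0299

Area at t=0.291: 45.0299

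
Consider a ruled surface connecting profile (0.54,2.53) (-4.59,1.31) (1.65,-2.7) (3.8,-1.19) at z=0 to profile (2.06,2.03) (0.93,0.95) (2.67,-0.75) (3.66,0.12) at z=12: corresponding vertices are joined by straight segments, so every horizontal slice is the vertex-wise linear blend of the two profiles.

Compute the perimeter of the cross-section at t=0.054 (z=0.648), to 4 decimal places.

Cross-section at t=0.054: each vertex is (1-t)·p0[i] + t·p1[i].
  v1: (1-0.054)·(0.54,2.53) + 0.054·(2.06,2.03) = (0.6221,2.5030)
  v2: (1-0.054)·(-4.59,1.31) + 0.054·(0.93,0.95) = (-4.2919,1.2906)
  v3: (1-0.054)·(1.65,-2.7) + 0.054·(2.67,-0.75) = (1.7051,-2.5947)
  v4: (1-0.054)·(3.8,-1.19) + 0.054·(3.66,0.12) = (3.7924,-1.1193)
Perimeter = Σ |v_{i+1} − v_i|:
  edge 1→2: √(-4.9140² + -1.2124²) = 5.0614 (running 5.0614)
  edge 2→3: √(5.9970² + -3.8853²) = 7.1456 (running 12.2069)
  edge 3→4: √(2.0874² + 1.4754²) = 2.5562 (running 14.7631)
  edge 4→1: √(-3.1704² + 3.6223²) = 4.8137 (running 19.5768)
Perimeter = 19.5768

Perimeter at t=0.054: 19.5768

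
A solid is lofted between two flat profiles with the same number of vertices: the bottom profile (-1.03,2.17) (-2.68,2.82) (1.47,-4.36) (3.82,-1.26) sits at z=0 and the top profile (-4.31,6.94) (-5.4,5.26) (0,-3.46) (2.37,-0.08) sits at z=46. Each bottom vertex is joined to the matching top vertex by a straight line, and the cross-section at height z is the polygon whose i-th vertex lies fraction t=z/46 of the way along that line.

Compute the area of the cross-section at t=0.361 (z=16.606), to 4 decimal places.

Area at t=0.361: 20.4300

Cross-section at t=0.361: each vertex is (1-t)·p0[i] + t·p1[i].
  v1: (1-0.361)·(-1.03,2.17) + 0.361·(-4.31,6.94) = (-2.2141,3.8920)
  v2: (1-0.361)·(-2.68,2.82) + 0.361·(-5.4,5.26) = (-3.6619,3.7008)
  v3: (1-0.361)·(1.47,-4.36) + 0.361·(0,-3.46) = (0.9393,-4.0351)
  v4: (1-0.361)·(3.82,-1.26) + 0.361·(2.37,-0.08) = (3.2966,-0.8340)
Shoelace sum Σ(x_i·y_{i+1} − x_{i+1}·y_i):
  i=1: -2.2141·3.7008 − -3.6619·3.8920 = +6.0581 (running +6.0581)
  i=2: -3.6619·-4.0351 − 0.9393·3.7008 = +11.2999 (running +17.3580)
  i=3: 0.9393·-0.8340 − 3.2966·-4.0351 = +12.5185 (running +29.8765)
  i=4: 3.2966·3.8920 − -2.2141·-0.8340 = +10.9835 (running +40.8600)
Area = |Σ|/2 = |40.8600|/2 = 20.4300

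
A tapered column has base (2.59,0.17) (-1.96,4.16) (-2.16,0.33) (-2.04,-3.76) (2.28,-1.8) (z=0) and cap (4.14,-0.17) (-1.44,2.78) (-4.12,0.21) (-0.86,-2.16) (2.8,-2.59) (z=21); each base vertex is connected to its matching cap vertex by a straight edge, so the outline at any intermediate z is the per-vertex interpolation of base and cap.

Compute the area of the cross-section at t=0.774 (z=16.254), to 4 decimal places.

Cross-section at t=0.774: each vertex is (1-t)·p0[i] + t·p1[i].
  v1: (1-0.774)·(2.59,0.17) + 0.774·(4.14,-0.17) = (3.7897,-0.0932)
  v2: (1-0.774)·(-1.96,4.16) + 0.774·(-1.44,2.78) = (-1.5575,3.0919)
  v3: (1-0.774)·(-2.16,0.33) + 0.774·(-4.12,0.21) = (-3.6770,0.2371)
  v4: (1-0.774)·(-2.04,-3.76) + 0.774·(-0.86,-2.16) = (-1.1267,-2.5216)
  v5: (1-0.774)·(2.28,-1.8) + 0.774·(2.8,-2.59) = (2.6825,-2.4115)
Shoelace sum Σ(x_i·y_{i+1} − x_{i+1}·y_i):
  i=1: 3.7897·3.0919 − -1.5575·-0.0932 = +11.5722 (running +11.5722)
  i=2: -1.5575·0.2371 − -3.6770·3.0919 = +10.9996 (running +22.5718)
  i=3: -3.6770·-2.5216 − -1.1267·0.2371 = +9.5392 (running +32.1110)
  i=4: -1.1267·-2.4115 − 2.6825·-2.5216 = +9.4811 (running +41.5921)
  i=5: 2.6825·-0.0932 − 3.7897·-2.4115 = +8.8888 (running +50.4809)
Area = |Σ|/2 = |50.4809|/2 = 25.2405

Area at t=0.774: 25.2405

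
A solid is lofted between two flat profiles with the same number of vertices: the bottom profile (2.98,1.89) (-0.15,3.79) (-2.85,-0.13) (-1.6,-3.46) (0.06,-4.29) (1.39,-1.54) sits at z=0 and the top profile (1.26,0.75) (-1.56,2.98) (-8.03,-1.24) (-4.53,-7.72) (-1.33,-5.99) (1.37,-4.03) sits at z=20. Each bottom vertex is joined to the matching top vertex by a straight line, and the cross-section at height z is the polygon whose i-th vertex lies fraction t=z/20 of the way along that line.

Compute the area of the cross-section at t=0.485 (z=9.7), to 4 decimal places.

Area at t=0.485: 41.6688

Cross-section at t=0.485: each vertex is (1-t)·p0[i] + t·p1[i].
  v1: (1-0.485)·(2.98,1.89) + 0.485·(1.26,0.75) = (2.1458,1.3371)
  v2: (1-0.485)·(-0.15,3.79) + 0.485·(-1.56,2.98) = (-0.8339,3.3971)
  v3: (1-0.485)·(-2.85,-0.13) + 0.485·(-8.03,-1.24) = (-5.3623,-0.6683)
  v4: (1-0.485)·(-1.6,-3.46) + 0.485·(-4.53,-7.72) = (-3.0210,-5.5261)
  v5: (1-0.485)·(0.06,-4.29) + 0.485·(-1.33,-5.99) = (-0.6141,-5.1145)
  v6: (1-0.485)·(1.39,-1.54) + 0.485·(1.37,-4.03) = (1.3803,-2.7477)
Shoelace sum Σ(x_i·y_{i+1} − x_{i+1}·y_i):
  i=1: 2.1458·3.3971 − -0.8339·1.3371 = +8.4045 (running +8.4045)
  i=2: -0.8339·-0.6683 − -5.3623·3.3971 = +18.7738 (running +27.1784)
  i=3: -5.3623·-5.5261 − -3.0210·-0.6683 = +27.6135 (running +54.7919)
  i=4: -3.0210·-5.1145 − -0.6141·-5.5261 = +12.0573 (running +66.8492)
  i=5: -0.6141·-2.7477 − 1.3803·-5.1145 = +8.7470 (running +75.5962)
  i=6: 1.3803·1.3371 − 2.1458·-2.7477 = +7.7415 (running +83.3377)
Area = |Σ|/2 = |83.3377|/2 = 41.6688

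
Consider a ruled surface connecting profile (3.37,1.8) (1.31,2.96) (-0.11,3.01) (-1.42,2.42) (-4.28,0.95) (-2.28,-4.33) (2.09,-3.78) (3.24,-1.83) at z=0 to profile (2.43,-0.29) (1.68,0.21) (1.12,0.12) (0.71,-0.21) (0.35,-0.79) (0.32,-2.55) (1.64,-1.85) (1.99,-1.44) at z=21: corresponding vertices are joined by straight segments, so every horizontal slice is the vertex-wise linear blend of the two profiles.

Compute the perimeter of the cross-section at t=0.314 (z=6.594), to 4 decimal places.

Perimeter at t=0.314: 19.0286

Cross-section at t=0.314: each vertex is (1-t)·p0[i] + t·p1[i].
  v1: (1-0.314)·(3.37,1.8) + 0.314·(2.43,-0.29) = (3.0748,1.1437)
  v2: (1-0.314)·(1.31,2.96) + 0.314·(1.68,0.21) = (1.4262,2.0965)
  v3: (1-0.314)·(-0.11,3.01) + 0.314·(1.12,0.12) = (0.2762,2.1025)
  v4: (1-0.314)·(-1.42,2.42) + 0.314·(0.71,-0.21) = (-0.7512,1.5942)
  v5: (1-0.314)·(-4.28,0.95) + 0.314·(0.35,-0.79) = (-2.8262,0.4036)
  v6: (1-0.314)·(-2.28,-4.33) + 0.314·(0.32,-2.55) = (-1.4636,-3.7711)
  v7: (1-0.314)·(2.09,-3.78) + 0.314·(1.64,-1.85) = (1.9487,-3.1740)
  v8: (1-0.314)·(3.24,-1.83) + 0.314·(1.99,-1.44) = (2.8475,-1.7075)
Perimeter = Σ |v_{i+1} − v_i|:
  edge 1→2: √(-1.6487² + 0.9528²) = 1.9042 (running 1.9042)
  edge 2→3: √(-1.1500² + 0.0060²) = 1.1500 (running 3.0541)
  edge 3→4: √(-1.0274² + -0.5084²) = 1.1463 (running 4.2004)
  edge 4→5: √(-2.0750² + -1.1905²) = 2.3923 (running 6.5927)
  edge 5→6: √(1.3626² + -4.1747²) = 4.3915 (running 10.9842)
  edge 6→7: √(3.4123² + 0.5971²) = 3.4641 (running 14.4483)
  edge 7→8: √(0.8988² + 1.4664²) = 1.7200 (running 16.1683)
  edge 8→1: √(0.2273² + 2.8513²) = 2.8603 (running 19.0286)
Perimeter = 19.0286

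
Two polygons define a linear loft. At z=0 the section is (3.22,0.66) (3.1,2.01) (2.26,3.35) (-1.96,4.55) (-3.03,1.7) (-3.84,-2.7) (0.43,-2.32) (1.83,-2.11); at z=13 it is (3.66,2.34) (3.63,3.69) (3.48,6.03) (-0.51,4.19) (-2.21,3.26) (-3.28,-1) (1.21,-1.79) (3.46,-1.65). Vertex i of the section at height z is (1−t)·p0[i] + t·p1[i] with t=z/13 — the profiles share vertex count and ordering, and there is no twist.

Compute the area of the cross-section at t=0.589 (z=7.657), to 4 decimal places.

Area at t=0.589: 38.1295

Cross-section at t=0.589: each vertex is (1-t)·p0[i] + t·p1[i].
  v1: (1-0.589)·(3.22,0.66) + 0.589·(3.66,2.34) = (3.4792,1.6495)
  v2: (1-0.589)·(3.1,2.01) + 0.589·(3.63,3.69) = (3.4122,2.9995)
  v3: (1-0.589)·(2.26,3.35) + 0.589·(3.48,6.03) = (2.9786,4.9285)
  v4: (1-0.589)·(-1.96,4.55) + 0.589·(-0.51,4.19) = (-1.1059,4.3380)
  v5: (1-0.589)·(-3.03,1.7) + 0.589·(-2.21,3.26) = (-2.5470,2.6188)
  v6: (1-0.589)·(-3.84,-2.7) + 0.589·(-3.28,-1) = (-3.5102,-1.6987)
  v7: (1-0.589)·(0.43,-2.32) + 0.589·(1.21,-1.79) = (0.8894,-2.0078)
  v8: (1-0.589)·(1.83,-2.11) + 0.589·(3.46,-1.65) = (2.7901,-1.8391)
Shoelace sum Σ(x_i·y_{i+1} − x_{i+1}·y_i):
  i=1: 3.4792·2.9995 − 3.4122·1.6495 = +4.8074 (running +4.8074)
  i=2: 3.4122·4.9285 − 2.9786·2.9995 = +7.8826 (running +12.6900)
  i=3: 2.9786·4.3380 − -1.1059·4.9285 = +18.3717 (running +31.0617)
  i=4: -1.1059·2.6188 − -2.5470·4.3380 = +8.1526 (running +39.2142)
  i=5: -2.5470·-1.6987 − -3.5102·2.6188 = +13.5192 (running +52.7334)
  i=6: -3.5102·-2.0078 − 0.8894·-1.6987 = +8.5587 (running +61.2921)
  i=7: 0.8894·-1.8391 − 2.7901·-2.0078 = +3.9663 (running +65.2583)
  i=8: 2.7901·1.6495 − 3.4792·-1.8391 = +11.0007 (running +76.2590)
Area = |Σ|/2 = |76.2590|/2 = 38.1295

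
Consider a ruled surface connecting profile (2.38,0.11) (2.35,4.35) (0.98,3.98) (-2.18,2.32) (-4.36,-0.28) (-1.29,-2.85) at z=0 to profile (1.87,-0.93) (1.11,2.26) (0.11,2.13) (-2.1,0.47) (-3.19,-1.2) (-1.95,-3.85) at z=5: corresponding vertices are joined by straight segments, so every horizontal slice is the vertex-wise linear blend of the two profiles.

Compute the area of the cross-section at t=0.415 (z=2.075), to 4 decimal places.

Area at t=0.415: 23.1857

Cross-section at t=0.415: each vertex is (1-t)·p0[i] + t·p1[i].
  v1: (1-0.415)·(2.38,0.11) + 0.415·(1.87,-0.93) = (2.1683,-0.3216)
  v2: (1-0.415)·(2.35,4.35) + 0.415·(1.11,2.26) = (1.8354,3.4826)
  v3: (1-0.415)·(0.98,3.98) + 0.415·(0.11,2.13) = (0.6189,3.2123)
  v4: (1-0.415)·(-2.18,2.32) + 0.415·(-2.1,0.47) = (-2.1468,1.5522)
  v5: (1-0.415)·(-4.36,-0.28) + 0.415·(-3.19,-1.2) = (-3.8745,-0.6618)
  v6: (1-0.415)·(-1.29,-2.85) + 0.415·(-1.95,-3.85) = (-1.5639,-3.2650)
Shoelace sum Σ(x_i·y_{i+1} − x_{i+1}·y_i):
  i=1: 2.1683·3.4826 − 1.8354·-0.3216 = +8.1419 (running +8.1419)
  i=2: 1.8354·3.2123 − 0.6189·3.4826 = +3.7402 (running +11.8820)
  i=3: 0.6189·1.5522 − -2.1468·3.2123 = +7.8568 (running +19.7389)
  i=4: -2.1468·-0.6618 − -3.8745·1.5522 = +7.4349 (running +27.1737)
  i=5: -3.8745·-3.2650 − -1.5639·-0.6618 = +11.6151 (running +38.7888)
  i=6: -1.5639·-0.3216 − 2.1683·-3.2650 = +7.5826 (running +46.3714)
Area = |Σ|/2 = |46.3714|/2 = 23.1857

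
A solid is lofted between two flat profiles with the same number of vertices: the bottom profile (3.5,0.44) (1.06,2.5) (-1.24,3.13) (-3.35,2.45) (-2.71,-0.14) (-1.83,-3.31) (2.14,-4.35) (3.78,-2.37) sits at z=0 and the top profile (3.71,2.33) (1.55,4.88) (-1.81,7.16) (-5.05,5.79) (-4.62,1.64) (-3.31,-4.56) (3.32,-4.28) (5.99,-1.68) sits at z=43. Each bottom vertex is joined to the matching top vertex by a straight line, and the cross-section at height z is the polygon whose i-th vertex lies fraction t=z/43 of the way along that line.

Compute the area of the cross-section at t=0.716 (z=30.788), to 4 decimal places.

Area at t=0.716: 70.8048

Cross-section at t=0.716: each vertex is (1-t)·p0[i] + t·p1[i].
  v1: (1-0.716)·(3.5,0.44) + 0.716·(3.71,2.33) = (3.6504,1.7932)
  v2: (1-0.716)·(1.06,2.5) + 0.716·(1.55,4.88) = (1.4108,4.2041)
  v3: (1-0.716)·(-1.24,3.13) + 0.716·(-1.81,7.16) = (-1.6481,6.0155)
  v4: (1-0.716)·(-3.35,2.45) + 0.716·(-5.05,5.79) = (-4.5672,4.8414)
  v5: (1-0.716)·(-2.71,-0.14) + 0.716·(-4.62,1.64) = (-4.0776,1.1345)
  v6: (1-0.716)·(-1.83,-3.31) + 0.716·(-3.31,-4.56) = (-2.8897,-4.2050)
  v7: (1-0.716)·(2.14,-4.35) + 0.716·(3.32,-4.28) = (2.9849,-4.2999)
  v8: (1-0.716)·(3.78,-2.37) + 0.716·(5.99,-1.68) = (5.3624,-1.8760)
Shoelace sum Σ(x_i·y_{i+1} − x_{i+1}·y_i):
  i=1: 3.6504·4.2041 − 1.4108·1.7932 = +12.8164 (running +12.8164)
  i=2: 1.4108·6.0155 − -1.6481·4.2041 = +15.4157 (running +28.2321)
  i=3: -1.6481·4.8414 − -4.5672·6.0155 = +19.4946 (running +47.7268)
  i=4: -4.5672·1.1345 − -4.0776·4.8414 = +14.5599 (running +62.2866)
  i=5: -4.0776·-4.2050 − -2.8897·1.1345 = +20.4244 (running +82.7111)
  i=6: -2.8897·-4.2999 − 2.9849·-4.2050 = +24.9767 (running +107.6878)
  i=7: 2.9849·-1.8760 − 5.3624·-4.2999 = +17.4580 (running +125.1457)
  i=8: 5.3624·1.7932 − 3.6504·-1.8760 = +16.4639 (running +141.6097)
Area = |Σ|/2 = |141.6097|/2 = 70.8048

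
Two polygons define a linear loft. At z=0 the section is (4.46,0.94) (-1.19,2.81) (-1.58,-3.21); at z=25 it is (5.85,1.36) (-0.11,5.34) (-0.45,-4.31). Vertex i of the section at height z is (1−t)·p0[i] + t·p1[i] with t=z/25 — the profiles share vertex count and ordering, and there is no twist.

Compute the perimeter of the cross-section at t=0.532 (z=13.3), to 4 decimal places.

Cross-section at t=0.532: each vertex is (1-t)·p0[i] + t·p1[i].
  v1: (1-0.532)·(4.46,0.94) + 0.532·(5.85,1.36) = (5.1995,1.1634)
  v2: (1-0.532)·(-1.19,2.81) + 0.532·(-0.11,5.34) = (-0.6154,4.1560)
  v3: (1-0.532)·(-1.58,-3.21) + 0.532·(-0.45,-4.31) = (-0.9788,-3.7952)
Perimeter = Σ |v_{i+1} − v_i|:
  edge 1→2: √(-5.8149² + 2.9925²) = 6.5398 (running 6.5398)
  edge 2→3: √(-0.3634² + -7.9512²) = 7.9595 (running 14.4992)
  edge 3→1: √(6.1783² + 4.9586²) = 7.9221 (running 22.4213)
Perimeter = 22.4213

Perimeter at t=0.532: 22.4213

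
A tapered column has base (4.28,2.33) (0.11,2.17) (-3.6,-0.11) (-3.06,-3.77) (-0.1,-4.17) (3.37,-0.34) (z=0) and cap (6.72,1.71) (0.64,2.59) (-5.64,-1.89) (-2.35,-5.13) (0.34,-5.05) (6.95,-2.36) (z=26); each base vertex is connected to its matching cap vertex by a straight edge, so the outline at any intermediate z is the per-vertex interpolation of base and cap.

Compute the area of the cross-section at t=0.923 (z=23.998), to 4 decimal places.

Cross-section at t=0.923: each vertex is (1-t)·p0[i] + t·p1[i].
  v1: (1-0.923)·(4.28,2.33) + 0.923·(6.72,1.71) = (6.5321,1.7577)
  v2: (1-0.923)·(0.11,2.17) + 0.923·(0.64,2.59) = (0.5992,2.5577)
  v3: (1-0.923)·(-3.6,-0.11) + 0.923·(-5.64,-1.89) = (-5.4829,-1.7529)
  v4: (1-0.923)·(-3.06,-3.77) + 0.923·(-2.35,-5.13) = (-2.4047,-5.0253)
  v5: (1-0.923)·(-0.1,-4.17) + 0.923·(0.34,-5.05) = (0.3061,-4.9822)
  v6: (1-0.923)·(3.37,-0.34) + 0.923·(6.95,-2.36) = (6.6743,-2.2045)
Shoelace sum Σ(x_i·y_{i+1} − x_{i+1}·y_i):
  i=1: 6.5321·2.5577 − 0.5992·1.7577 = +15.6537 (running +15.6537)
  i=2: 0.5992·-1.7529 − -5.4829·2.5577 = +12.9731 (running +28.6268)
  i=3: -5.4829·-5.0253 − -2.4047·-1.7529 = +23.3380 (running +51.9648)
  i=4: -2.4047·-4.9822 − 0.3061·-5.0253 = +13.5190 (running +65.4838)
  i=5: 0.3061·-2.2045 − 6.6743·-4.9822 = +32.5783 (running +98.0621)
  i=6: 6.6743·1.7577 − 6.5321·-2.2045 = +26.1316 (running +124.1937)
Area = |Σ|/2 = |124.1937|/2 = 62.0968

Area at t=0.923: 62.0968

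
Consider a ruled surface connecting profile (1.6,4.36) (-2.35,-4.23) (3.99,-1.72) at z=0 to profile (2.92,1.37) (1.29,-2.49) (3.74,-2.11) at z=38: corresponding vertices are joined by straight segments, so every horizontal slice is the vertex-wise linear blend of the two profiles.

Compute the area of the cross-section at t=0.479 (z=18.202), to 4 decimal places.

Area at t=0.479: 12.0416

Cross-section at t=0.479: each vertex is (1-t)·p0[i] + t·p1[i].
  v1: (1-0.479)·(1.6,4.36) + 0.479·(2.92,1.37) = (2.2323,2.9278)
  v2: (1-0.479)·(-2.35,-4.23) + 0.479·(1.29,-2.49) = (-0.6064,-3.3965)
  v3: (1-0.479)·(3.99,-1.72) + 0.479·(3.74,-2.11) = (3.8703,-1.9068)
Shoelace sum Σ(x_i·y_{i+1} − x_{i+1}·y_i):
  i=1: 2.2323·-3.3965 − -0.6064·2.9278 = -5.8065 (running -5.8065)
  i=2: -0.6064·-1.9068 − 3.8703·-3.3965 = +14.3018 (running +8.4953)
  i=3: 3.8703·2.9278 − 2.2323·-1.9068 = +15.5878 (running +24.0831)
Area = |Σ|/2 = |24.0831|/2 = 12.0416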